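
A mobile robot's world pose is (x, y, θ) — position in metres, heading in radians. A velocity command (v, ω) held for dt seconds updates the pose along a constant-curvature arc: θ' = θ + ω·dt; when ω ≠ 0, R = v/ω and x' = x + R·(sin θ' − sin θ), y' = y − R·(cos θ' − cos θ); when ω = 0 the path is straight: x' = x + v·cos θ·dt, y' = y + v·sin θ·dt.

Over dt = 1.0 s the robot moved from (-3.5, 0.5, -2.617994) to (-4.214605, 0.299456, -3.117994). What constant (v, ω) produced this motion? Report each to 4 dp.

Δθ = -3.117994 − -2.617994 = -0.500000
ω = Δθ/dt = -0.500000/1.0 = -0.5000
R = Δx/(sin θ' − sin θ) = -1.5000
v = R·ω = -1.5000·-0.5000 = 0.7500

v = 0.7500, ω = -0.5000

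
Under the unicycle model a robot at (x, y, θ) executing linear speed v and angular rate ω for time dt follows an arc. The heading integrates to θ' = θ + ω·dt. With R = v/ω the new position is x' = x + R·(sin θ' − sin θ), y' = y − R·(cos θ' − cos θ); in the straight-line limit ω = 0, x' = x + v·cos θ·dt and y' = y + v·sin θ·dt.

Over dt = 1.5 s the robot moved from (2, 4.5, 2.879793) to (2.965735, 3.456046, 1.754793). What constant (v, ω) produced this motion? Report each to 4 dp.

v = -1.0000, ω = -0.7500

Δθ = 1.754793 − 2.879793 = -1.125000
ω = Δθ/dt = -1.125000/1.5 = -0.7500
R = −Δy/(cos θ' − cos θ) = 1.3333
v = R·ω = 1.3333·-0.7500 = -1.0000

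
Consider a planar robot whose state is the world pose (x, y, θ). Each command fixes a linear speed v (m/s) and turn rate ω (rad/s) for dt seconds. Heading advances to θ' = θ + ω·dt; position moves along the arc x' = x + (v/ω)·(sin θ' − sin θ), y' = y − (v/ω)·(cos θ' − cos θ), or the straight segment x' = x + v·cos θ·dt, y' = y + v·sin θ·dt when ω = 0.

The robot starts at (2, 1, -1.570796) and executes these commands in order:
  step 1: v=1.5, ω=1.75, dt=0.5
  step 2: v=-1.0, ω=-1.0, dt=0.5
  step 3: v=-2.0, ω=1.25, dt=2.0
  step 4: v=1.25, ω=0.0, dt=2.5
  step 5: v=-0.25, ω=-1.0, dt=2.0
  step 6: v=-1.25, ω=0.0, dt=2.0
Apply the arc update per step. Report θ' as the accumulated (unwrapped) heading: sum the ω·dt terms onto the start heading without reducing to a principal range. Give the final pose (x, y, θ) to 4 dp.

step 1: θ'=-0.6958 (R=0.8571) → pose (2.3077, 0.3421, -0.6958)
step 2: θ'=-1.1958 (R=1.0000) → pose (2.0182, 0.7434, -1.1958)
step 3: θ'=1.3042 (R=-1.6000) → pose (-1.0141, 0.5789, 1.3042)
step 4: θ'=1.3042 (straight) → pose (-0.1908, 3.5935, 1.3042)
step 5: θ'=-0.6958 (R=0.2500) → pose (-0.5922, 3.4674, -0.6958)
step 6: θ'=-0.6958 (straight) → pose (-2.5111, 5.0699, -0.6958)

(-2.5111, 5.0699, -0.6958)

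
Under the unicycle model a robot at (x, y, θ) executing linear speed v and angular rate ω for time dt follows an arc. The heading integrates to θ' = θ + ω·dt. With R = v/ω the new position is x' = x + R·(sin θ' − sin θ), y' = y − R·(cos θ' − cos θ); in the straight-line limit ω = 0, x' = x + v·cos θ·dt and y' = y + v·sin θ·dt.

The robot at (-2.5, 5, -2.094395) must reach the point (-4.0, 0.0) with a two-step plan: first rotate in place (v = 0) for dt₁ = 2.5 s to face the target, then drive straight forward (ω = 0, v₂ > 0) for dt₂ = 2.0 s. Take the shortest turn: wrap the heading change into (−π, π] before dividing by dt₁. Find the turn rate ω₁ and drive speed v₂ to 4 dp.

ω₁ = 0.0929, v₂ = 2.6101

heading to target = atan2(0−5, -4−-2.5) = -1.8623
Δθ = wrap(-1.8623 − -2.0944) = 0.2321; ω₁ = Δθ/dt₁ = 0.0929
distance = √((-4−-2.5)² + (0−5)²) = 5.2202; v₂ = distance/dt₂ = 2.6101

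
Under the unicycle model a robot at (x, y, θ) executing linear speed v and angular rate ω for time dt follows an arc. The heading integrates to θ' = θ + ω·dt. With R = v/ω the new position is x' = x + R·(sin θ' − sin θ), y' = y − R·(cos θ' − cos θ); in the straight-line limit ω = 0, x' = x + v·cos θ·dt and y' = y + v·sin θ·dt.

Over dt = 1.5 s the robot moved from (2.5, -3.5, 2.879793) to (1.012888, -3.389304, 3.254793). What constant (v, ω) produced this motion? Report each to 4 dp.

v = 1.0000, ω = 0.2500

Δθ = 3.254793 − 2.879793 = 0.375000
ω = Δθ/dt = 0.375000/1.5 = 0.2500
R = Δx/(sin θ' − sin θ) = 4.0000
v = R·ω = 4.0000·0.2500 = 1.0000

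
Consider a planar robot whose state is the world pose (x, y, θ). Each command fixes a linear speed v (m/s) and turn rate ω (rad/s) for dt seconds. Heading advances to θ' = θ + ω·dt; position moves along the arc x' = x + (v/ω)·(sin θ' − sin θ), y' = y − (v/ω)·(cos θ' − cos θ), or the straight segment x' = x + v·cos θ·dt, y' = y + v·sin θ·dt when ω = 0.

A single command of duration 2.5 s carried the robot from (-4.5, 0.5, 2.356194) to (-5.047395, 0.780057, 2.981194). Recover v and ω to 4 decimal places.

v = 0.2500, ω = 0.2500

Δθ = 2.981194 − 2.356194 = 0.625000
ω = Δθ/dt = 0.625000/2.5 = 0.2500
R = Δx/(sin θ' − sin θ) = 1.0000
v = R·ω = 1.0000·0.2500 = 0.2500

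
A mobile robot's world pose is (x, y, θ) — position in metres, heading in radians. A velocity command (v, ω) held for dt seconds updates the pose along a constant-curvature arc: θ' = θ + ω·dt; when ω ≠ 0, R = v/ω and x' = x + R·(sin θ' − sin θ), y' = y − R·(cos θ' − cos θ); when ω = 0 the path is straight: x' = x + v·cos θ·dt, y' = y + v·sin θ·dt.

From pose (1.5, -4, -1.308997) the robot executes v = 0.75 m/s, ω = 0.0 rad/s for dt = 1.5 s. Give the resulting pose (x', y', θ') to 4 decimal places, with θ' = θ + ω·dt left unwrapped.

(1.7912, -5.0867, -1.3090)

θ' = -1.3090 + 0.0·1.5 = -1.3090
ω = 0 → straight: x' = 1.5 + 0.75·cos(-1.3090)·1.5 = 1.7912
y' = -4 + 0.75·sin(-1.3090)·1.5 = -5.0867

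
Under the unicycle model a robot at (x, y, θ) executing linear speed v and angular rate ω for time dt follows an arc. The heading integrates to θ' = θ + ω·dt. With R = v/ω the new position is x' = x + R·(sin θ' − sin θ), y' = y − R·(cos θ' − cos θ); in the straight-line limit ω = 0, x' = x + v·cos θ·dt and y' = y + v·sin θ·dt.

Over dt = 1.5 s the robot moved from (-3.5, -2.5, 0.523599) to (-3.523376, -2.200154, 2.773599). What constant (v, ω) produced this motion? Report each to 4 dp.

v = 0.2500, ω = 1.5000

Δθ = 2.773599 − 0.523599 = 2.250000
ω = Δθ/dt = 2.250000/1.5 = 1.5000
R = −Δy/(cos θ' − cos θ) = 0.1667
v = R·ω = 0.1667·1.5000 = 0.2500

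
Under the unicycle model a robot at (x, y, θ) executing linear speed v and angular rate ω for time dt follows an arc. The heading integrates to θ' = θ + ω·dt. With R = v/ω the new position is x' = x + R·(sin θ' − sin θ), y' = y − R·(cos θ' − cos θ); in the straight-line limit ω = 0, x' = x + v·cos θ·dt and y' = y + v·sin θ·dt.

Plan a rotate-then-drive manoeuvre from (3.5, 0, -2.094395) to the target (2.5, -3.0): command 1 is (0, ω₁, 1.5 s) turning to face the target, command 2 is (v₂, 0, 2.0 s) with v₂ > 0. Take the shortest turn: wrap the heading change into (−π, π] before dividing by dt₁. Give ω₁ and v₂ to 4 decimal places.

ω₁ = 0.1346, v₂ = 1.5811

heading to target = atan2(-3−0, 2.5−3.5) = -1.8925
Δθ = wrap(-1.8925 − -2.0944) = 0.2018; ω₁ = Δθ/dt₁ = 0.1346
distance = √((2.5−3.5)² + (-3−0)²) = 3.1623; v₂ = distance/dt₂ = 1.5811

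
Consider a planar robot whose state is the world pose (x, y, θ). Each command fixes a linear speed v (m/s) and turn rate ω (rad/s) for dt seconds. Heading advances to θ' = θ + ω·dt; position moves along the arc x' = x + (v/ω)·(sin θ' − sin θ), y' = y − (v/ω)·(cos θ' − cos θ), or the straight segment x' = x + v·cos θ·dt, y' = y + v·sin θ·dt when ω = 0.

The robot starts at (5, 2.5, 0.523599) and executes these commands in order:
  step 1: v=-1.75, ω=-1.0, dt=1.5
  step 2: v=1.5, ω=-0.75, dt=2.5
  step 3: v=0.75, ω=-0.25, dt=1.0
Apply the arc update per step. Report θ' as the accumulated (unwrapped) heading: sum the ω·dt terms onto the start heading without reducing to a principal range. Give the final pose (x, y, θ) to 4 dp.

step 1: θ'=-0.9764 (R=1.7500) → pose (2.6751, 3.0355, -0.9764)
step 2: θ'=-2.8514 (R=-2.0000) → pose (1.5904, -0.0009, -2.8514)
step 3: θ'=-3.1014 (R=-3.0000) → pose (0.8526, -0.1239, -3.1014)

(0.8526, -0.1239, -3.1014)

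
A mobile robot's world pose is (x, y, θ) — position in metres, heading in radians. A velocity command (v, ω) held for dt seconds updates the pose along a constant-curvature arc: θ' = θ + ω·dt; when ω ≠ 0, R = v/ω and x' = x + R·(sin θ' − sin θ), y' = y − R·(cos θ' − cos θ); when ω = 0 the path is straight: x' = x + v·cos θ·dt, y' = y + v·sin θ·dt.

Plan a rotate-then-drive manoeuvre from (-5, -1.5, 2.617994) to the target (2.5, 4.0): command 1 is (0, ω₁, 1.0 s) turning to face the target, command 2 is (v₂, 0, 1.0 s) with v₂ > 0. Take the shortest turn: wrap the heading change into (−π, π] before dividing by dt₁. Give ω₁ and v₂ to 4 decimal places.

ω₁ = -1.9852, v₂ = 9.3005

heading to target = atan2(4−-1.5, 2.5−-5) = 0.6327
Δθ = wrap(0.6327 − 2.6180) = -1.9852; ω₁ = Δθ/dt₁ = -1.9852
distance = √((2.5−-5)² + (4−-1.5)²) = 9.3005; v₂ = distance/dt₂ = 9.3005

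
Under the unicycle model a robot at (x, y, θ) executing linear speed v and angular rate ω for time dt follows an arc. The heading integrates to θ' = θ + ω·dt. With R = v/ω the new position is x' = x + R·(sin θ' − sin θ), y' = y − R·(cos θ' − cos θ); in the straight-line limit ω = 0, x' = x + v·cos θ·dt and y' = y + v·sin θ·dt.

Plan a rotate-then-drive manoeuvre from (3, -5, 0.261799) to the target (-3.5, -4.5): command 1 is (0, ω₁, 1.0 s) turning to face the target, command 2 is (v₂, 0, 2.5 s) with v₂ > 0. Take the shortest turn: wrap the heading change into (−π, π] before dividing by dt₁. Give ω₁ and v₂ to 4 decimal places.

ω₁ = 2.8030, v₂ = 2.6077

heading to target = atan2(-4.5−-5, -3.5−3) = 3.0648
Δθ = wrap(3.0648 − 0.2618) = 2.8030; ω₁ = Δθ/dt₁ = 2.8030
distance = √((-3.5−3)² + (-4.5−-5)²) = 6.5192; v₂ = distance/dt₂ = 2.6077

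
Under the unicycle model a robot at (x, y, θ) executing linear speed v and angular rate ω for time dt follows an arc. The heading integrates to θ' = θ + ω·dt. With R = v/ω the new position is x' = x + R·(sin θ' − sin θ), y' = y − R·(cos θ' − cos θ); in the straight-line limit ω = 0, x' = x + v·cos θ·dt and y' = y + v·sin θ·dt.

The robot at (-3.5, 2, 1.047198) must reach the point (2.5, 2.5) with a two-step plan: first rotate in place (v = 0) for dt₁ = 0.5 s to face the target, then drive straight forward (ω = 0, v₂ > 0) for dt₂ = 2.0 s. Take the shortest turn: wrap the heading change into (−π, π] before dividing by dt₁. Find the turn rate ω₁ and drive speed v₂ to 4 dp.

ω₁ = -1.9281, v₂ = 3.0104

heading to target = atan2(2.5−2, 2.5−-3.5) = 0.0831
Δθ = wrap(0.0831 − 1.0472) = -0.9641; ω₁ = Δθ/dt₁ = -1.9281
distance = √((2.5−-3.5)² + (2.5−2)²) = 6.0208; v₂ = distance/dt₂ = 3.0104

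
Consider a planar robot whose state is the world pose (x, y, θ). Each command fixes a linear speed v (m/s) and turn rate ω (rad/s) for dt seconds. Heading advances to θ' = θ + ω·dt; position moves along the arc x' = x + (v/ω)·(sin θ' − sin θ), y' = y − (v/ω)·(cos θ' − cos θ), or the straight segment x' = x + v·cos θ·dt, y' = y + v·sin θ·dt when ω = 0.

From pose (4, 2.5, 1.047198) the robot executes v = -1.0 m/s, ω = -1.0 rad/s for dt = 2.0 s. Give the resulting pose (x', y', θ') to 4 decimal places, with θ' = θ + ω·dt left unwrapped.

(2.3189, 2.4206, -0.9528)

θ' = 1.0472 + -1.0·2.0 = -0.9528
R = v/ω = -1.0/-1.0 = 1.0000
x' = 4 + 1.0000·(sin -0.9528 − sin 1.0472) = 2.3189
y' = 2.5 − 1.0000·(cos -0.9528 − cos 1.0472) = 2.4206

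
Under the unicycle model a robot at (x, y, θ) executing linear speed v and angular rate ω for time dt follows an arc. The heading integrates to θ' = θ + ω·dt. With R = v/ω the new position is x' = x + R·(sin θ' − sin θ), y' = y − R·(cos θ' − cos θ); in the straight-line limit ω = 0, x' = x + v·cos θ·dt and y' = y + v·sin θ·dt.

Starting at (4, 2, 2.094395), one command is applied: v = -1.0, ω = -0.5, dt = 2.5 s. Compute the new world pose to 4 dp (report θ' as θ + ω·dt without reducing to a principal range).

(3.7631, -0.3284, 0.8444)

θ' = 2.0944 + -0.5·2.5 = 0.8444
R = v/ω = -1.0/-0.5 = 2.0000
x' = 4 + 2.0000·(sin 0.8444 − sin 2.0944) = 3.7631
y' = 2 − 2.0000·(cos 0.8444 − cos 2.0944) = -0.3284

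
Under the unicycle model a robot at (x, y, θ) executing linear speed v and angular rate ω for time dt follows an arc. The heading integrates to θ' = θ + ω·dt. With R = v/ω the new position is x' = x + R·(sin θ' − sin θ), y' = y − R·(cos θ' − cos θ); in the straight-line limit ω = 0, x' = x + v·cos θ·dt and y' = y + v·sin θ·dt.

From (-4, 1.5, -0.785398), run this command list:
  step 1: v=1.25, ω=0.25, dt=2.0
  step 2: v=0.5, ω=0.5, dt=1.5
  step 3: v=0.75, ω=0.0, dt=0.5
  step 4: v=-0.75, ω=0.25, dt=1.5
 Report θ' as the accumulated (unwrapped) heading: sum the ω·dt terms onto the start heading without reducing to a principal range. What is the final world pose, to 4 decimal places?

step 1: θ'=-0.2854 (R=5.0000) → pose (-1.8722, 0.2378, -0.2854)
step 2: θ'=0.4646 (R=1.0000) → pose (-1.1426, 0.3033, 0.4646)
step 3: θ'=0.4646 (straight) → pose (-0.8073, 0.4714, 0.4646)
step 4: θ'=0.8396 (R=-3.0000) → pose (-1.6962, -0.2074, 0.8396)

(-1.6962, -0.2074, 0.8396)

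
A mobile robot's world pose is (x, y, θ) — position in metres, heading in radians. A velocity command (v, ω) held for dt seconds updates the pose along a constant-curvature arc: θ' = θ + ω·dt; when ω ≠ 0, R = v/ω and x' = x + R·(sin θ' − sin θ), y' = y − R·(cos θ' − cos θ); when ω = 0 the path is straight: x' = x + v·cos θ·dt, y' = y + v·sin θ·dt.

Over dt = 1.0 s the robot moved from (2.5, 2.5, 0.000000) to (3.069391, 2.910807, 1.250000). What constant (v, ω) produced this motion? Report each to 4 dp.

v = 0.7500, ω = 1.2500

Δθ = 1.250000 − 0.000000 = 1.250000
ω = Δθ/dt = 1.250000/1.0 = 1.2500
R = Δx/(sin θ' − sin θ) = 0.6000
v = R·ω = 0.6000·1.2500 = 0.7500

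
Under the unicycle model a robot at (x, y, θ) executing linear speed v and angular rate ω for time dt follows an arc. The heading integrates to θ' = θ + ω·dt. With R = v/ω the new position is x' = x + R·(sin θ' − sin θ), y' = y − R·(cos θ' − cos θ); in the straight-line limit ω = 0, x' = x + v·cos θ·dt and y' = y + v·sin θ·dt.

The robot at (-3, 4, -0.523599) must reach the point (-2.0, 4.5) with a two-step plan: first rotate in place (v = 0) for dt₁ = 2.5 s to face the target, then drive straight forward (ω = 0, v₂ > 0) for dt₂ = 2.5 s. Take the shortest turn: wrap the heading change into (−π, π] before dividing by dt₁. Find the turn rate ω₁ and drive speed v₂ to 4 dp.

ω₁ = 0.3949, v₂ = 0.4472

heading to target = atan2(4.5−4, -2−-3) = 0.4636
Δθ = wrap(0.4636 − -0.5236) = 0.9872; ω₁ = Δθ/dt₁ = 0.3949
distance = √((-2−-3)² + (4.5−4)²) = 1.1180; v₂ = distance/dt₂ = 0.4472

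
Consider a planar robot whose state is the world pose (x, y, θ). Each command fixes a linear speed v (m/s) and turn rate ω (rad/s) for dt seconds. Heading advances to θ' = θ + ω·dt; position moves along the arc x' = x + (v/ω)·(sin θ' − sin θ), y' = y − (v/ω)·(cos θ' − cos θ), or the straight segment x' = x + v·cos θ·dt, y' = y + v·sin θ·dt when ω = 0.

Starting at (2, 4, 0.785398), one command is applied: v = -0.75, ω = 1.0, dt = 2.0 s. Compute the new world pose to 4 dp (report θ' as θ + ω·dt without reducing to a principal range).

(2.2688, 2.7667, 2.7854)

θ' = 0.7854 + 1.0·2.0 = 2.7854
R = v/ω = -0.75/1.0 = -0.7500
x' = 2 + -0.7500·(sin 2.7854 − sin 0.7854) = 2.2688
y' = 4 − -0.7500·(cos 2.7854 − cos 0.7854) = 2.7667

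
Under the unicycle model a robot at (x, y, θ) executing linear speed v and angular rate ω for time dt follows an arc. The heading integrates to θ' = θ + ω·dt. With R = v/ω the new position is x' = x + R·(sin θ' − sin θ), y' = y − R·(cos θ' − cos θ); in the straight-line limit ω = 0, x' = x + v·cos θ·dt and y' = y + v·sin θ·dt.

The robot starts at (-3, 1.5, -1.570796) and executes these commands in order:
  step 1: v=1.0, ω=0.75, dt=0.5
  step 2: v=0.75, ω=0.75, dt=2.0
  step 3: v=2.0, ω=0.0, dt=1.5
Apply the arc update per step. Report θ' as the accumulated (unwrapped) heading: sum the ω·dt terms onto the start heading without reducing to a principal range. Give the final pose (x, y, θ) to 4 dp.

step 1: θ'=-1.1958 (R=1.3333) → pose (-2.9073, 1.0116, -1.1958)
step 2: θ'=0.3042 (R=1.0000) → pose (-1.6773, 0.4238, 0.3042)
step 3: θ'=0.3042 (straight) → pose (1.1850, 1.3224, 0.3042)

(1.1850, 1.3224, 0.3042)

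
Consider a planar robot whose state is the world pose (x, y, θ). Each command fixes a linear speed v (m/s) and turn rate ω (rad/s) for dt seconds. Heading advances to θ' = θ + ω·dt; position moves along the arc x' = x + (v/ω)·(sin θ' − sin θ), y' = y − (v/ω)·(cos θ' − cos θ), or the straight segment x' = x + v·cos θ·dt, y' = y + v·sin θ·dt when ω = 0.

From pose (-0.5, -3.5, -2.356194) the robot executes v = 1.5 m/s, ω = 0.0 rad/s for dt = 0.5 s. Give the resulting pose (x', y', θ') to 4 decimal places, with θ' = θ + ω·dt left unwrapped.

(-1.0303, -4.0303, -2.3562)

θ' = -2.3562 + 0.0·0.5 = -2.3562
ω = 0 → straight: x' = -0.5 + 1.5·cos(-2.3562)·0.5 = -1.0303
y' = -3.5 + 1.5·sin(-2.3562)·0.5 = -4.0303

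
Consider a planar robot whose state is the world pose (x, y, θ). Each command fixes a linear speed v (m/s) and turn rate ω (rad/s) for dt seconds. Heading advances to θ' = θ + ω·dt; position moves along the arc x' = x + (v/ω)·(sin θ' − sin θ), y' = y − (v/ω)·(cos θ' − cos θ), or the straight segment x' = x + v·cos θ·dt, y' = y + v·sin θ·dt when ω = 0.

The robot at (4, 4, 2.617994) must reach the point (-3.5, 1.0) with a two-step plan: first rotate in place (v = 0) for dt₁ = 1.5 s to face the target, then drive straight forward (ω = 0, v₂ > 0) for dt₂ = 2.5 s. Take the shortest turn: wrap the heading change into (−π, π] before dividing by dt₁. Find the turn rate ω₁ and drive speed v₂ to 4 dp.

heading to target = atan2(1−4, -3.5−4) = -2.7611
Δθ = wrap(-2.7611 − 2.6180) = 0.9041; ω₁ = Δθ/dt₁ = 0.6027
distance = √((-3.5−4)² + (1−4)²) = 8.0777; v₂ = distance/dt₂ = 3.2311

ω₁ = 0.6027, v₂ = 3.2311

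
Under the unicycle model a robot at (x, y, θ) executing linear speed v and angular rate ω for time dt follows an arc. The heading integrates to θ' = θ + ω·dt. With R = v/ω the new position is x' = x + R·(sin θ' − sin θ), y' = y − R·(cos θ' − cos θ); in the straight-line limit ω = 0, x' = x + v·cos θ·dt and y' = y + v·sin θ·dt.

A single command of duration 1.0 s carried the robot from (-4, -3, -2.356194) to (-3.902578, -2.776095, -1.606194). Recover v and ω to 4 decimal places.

Δθ = -1.606194 − -2.356194 = 0.750000
ω = Δθ/dt = 0.750000/1.0 = 0.7500
R = −Δy/(cos θ' − cos θ) = -0.3333
v = R·ω = -0.3333·0.7500 = -0.2500

v = -0.2500, ω = 0.7500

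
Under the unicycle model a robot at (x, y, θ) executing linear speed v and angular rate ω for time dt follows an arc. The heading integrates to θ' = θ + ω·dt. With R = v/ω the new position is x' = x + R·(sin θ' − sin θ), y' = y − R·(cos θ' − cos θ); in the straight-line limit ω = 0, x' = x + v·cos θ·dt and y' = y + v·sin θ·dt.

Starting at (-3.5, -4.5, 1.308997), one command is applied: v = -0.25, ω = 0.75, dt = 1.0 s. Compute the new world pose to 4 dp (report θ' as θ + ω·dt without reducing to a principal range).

θ' = 1.3090 + 0.75·1.0 = 2.0590
R = v/ω = -0.25/0.75 = -0.3333
x' = -3.5 + -0.3333·(sin 2.0590 − sin 1.3090) = -3.4724
y' = -4.5 − -0.3333·(cos 2.0590 − cos 1.3090) = -4.7426

(-3.4724, -4.7426, 2.0590)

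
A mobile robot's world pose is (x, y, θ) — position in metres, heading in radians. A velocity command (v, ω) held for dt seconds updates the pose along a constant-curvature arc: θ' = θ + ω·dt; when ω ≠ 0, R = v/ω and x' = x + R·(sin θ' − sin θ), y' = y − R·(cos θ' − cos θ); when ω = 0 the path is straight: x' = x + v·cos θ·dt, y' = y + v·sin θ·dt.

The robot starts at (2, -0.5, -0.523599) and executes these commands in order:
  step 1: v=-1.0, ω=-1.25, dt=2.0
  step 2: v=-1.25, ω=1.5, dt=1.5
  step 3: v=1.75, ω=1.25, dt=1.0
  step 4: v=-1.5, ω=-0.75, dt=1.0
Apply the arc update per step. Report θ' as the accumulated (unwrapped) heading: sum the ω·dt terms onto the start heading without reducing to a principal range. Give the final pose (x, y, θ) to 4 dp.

(2.9526, 2.0201, -0.2736)

step 1: θ'=-3.0236 (R=0.8000) → pose (2.3058, 0.9873, -3.0236)
step 2: θ'=-0.7736 (R=-0.8333) → pose (2.7900, 2.4110, -0.7736)
step 3: θ'=0.4764 (R=1.4000) → pose (4.4102, 2.1684, 0.4764)
step 4: θ'=-0.2736 (R=2.0000) → pose (2.9526, 2.0201, -0.2736)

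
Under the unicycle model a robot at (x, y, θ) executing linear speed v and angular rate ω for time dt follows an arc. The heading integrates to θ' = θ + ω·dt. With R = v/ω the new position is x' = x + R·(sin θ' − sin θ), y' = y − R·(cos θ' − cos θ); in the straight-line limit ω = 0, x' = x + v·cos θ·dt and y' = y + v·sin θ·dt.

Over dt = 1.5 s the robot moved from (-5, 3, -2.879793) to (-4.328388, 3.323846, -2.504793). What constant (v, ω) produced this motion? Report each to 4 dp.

v = -0.5000, ω = 0.2500

Δθ = -2.504793 − -2.879793 = 0.375000
ω = Δθ/dt = 0.375000/1.5 = 0.2500
R = Δx/(sin θ' − sin θ) = -2.0000
v = R·ω = -2.0000·0.2500 = -0.5000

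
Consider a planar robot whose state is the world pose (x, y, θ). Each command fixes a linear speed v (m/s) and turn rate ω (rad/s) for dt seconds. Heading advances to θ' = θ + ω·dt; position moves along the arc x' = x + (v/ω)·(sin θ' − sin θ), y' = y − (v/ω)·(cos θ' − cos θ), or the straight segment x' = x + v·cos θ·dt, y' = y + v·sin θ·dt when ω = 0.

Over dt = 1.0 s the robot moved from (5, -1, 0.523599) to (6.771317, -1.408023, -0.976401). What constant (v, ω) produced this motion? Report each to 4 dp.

Δθ = -0.976401 − 0.523599 = -1.500000
ω = Δθ/dt = -1.500000/1.0 = -1.5000
R = Δx/(sin θ' − sin θ) = -1.3333
v = R·ω = -1.3333·-1.5000 = 2.0000

v = 2.0000, ω = -1.5000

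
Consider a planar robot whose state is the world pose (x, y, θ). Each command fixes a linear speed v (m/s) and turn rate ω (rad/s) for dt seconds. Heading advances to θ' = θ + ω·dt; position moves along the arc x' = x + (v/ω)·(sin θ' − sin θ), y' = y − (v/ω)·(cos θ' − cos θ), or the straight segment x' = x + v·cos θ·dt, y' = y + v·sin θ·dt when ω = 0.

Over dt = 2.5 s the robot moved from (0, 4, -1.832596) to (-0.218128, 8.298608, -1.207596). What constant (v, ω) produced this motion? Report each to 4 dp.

v = -1.7500, ω = 0.2500

Δθ = -1.207596 − -1.832596 = 0.625000
ω = Δθ/dt = 0.625000/2.5 = 0.2500
R = −Δy/(cos θ' − cos θ) = -7.0000
v = R·ω = -7.0000·0.2500 = -1.7500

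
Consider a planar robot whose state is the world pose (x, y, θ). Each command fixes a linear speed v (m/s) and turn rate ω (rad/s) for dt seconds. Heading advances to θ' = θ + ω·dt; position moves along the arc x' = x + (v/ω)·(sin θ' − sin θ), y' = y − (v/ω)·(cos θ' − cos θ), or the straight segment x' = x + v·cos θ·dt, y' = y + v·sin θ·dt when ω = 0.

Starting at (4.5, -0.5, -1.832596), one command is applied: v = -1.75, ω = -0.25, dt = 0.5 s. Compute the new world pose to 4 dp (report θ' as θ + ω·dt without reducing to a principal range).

θ' = -1.8326 + -0.25·0.5 = -1.9576
R = v/ω = -1.75/-0.25 = 7.0000
x' = 4.5 + 7.0000·(sin -1.9576 − sin -1.8326) = 4.7786
y' = -0.5 − 7.0000·(cos -1.9576 − cos -1.8326) = 0.3288

(4.7786, 0.3288, -1.9576)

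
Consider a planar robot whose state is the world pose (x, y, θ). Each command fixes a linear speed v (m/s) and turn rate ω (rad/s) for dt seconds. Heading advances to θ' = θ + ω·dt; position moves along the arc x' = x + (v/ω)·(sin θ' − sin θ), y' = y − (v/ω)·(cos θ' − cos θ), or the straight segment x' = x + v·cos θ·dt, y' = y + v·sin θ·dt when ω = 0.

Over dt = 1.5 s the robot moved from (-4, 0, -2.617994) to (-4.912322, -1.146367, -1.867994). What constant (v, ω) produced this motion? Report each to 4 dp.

Δθ = -1.867994 − -2.617994 = 0.750000
ω = Δθ/dt = 0.750000/1.5 = 0.5000
R = −Δy/(cos θ' − cos θ) = 2.0000
v = R·ω = 2.0000·0.5000 = 1.0000

v = 1.0000, ω = 0.5000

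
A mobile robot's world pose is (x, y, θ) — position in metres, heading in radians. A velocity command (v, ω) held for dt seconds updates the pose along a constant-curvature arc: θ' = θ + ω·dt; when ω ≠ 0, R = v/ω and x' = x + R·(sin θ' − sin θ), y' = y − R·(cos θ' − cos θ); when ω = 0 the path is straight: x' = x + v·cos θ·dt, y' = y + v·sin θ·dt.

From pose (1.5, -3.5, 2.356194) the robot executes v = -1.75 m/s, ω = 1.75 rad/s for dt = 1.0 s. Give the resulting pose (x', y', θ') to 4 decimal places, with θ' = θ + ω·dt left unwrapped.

θ' = 2.3562 + 1.75·1.0 = 4.1062
R = v/ω = -1.75/1.75 = -1.0000
x' = 1.5 + -1.0000·(sin 4.1062 − sin 2.3562) = 3.0289
y' = -3.5 − -1.0000·(cos 4.1062 − cos 2.3562) = -3.3626

(3.0289, -3.3626, 4.1062)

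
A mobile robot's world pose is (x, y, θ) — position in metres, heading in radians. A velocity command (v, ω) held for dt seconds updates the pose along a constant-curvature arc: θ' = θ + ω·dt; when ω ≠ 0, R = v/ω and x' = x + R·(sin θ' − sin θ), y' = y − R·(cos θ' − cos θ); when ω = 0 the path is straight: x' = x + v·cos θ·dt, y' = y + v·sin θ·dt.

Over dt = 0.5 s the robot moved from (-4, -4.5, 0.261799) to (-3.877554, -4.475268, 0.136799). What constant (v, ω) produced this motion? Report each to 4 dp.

v = 0.2500, ω = -0.2500

Δθ = 0.136799 − 0.261799 = -0.125000
ω = Δθ/dt = -0.125000/0.5 = -0.2500
R = Δx/(sin θ' − sin θ) = -1.0000
v = R·ω = -1.0000·-0.2500 = 0.2500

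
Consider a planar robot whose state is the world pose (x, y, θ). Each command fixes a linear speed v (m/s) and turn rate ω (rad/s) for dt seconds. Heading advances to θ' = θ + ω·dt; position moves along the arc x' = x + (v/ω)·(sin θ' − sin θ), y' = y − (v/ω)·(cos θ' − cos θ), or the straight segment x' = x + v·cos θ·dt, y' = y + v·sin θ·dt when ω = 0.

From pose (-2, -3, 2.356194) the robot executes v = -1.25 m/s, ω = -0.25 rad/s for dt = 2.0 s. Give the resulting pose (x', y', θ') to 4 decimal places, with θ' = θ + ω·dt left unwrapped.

θ' = 2.3562 + -0.25·2.0 = 1.8562
R = v/ω = -1.25/-0.25 = 5.0000
x' = -2 + 5.0000·(sin 1.8562 − sin 2.3562) = -0.7378
y' = -3 − 5.0000·(cos 1.8562 − cos 2.3562) = -5.1278

(-0.7378, -5.1278, 1.8562)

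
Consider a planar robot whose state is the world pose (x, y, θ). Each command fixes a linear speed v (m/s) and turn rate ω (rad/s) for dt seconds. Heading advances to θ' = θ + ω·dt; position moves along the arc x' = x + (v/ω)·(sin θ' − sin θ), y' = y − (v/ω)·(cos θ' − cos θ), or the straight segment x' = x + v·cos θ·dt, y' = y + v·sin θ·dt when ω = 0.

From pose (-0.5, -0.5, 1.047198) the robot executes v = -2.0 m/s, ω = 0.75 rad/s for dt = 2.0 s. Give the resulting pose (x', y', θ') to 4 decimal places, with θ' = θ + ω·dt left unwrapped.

θ' = 1.0472 + 0.75·2.0 = 2.5472
R = v/ω = -2.0/0.75 = -2.6667
x' = -0.5 + -2.6667·(sin 2.5472 − sin 1.0472) = 0.3160
y' = -0.5 − -2.6667·(cos 2.5472 − cos 1.0472) = -4.0426

(0.3160, -4.0426, 2.5472)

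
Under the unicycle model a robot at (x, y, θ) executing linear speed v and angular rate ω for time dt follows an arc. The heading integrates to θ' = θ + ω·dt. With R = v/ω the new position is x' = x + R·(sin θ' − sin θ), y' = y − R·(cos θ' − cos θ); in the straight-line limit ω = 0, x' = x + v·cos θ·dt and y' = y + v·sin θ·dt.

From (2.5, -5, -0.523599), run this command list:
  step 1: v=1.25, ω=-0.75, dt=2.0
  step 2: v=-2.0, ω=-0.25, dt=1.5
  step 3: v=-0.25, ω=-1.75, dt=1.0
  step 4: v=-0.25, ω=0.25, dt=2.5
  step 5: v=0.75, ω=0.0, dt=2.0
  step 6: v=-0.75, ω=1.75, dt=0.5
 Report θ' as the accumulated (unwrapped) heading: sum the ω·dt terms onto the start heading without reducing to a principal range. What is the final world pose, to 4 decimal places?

(4.6078, -4.6239, -2.6486)

step 1: θ'=-2.0236 (R=-1.6667) → pose (3.1654, -7.1725, -2.0236)
step 2: θ'=-2.3986 (R=8.0000) → pose (4.9472, -4.7808, -2.3986)
step 3: θ'=-4.1486 (R=0.1429) → pose (5.1646, -4.8097, -4.1486)
step 4: θ'=-3.5236 (R=-1.0000) → pose (5.6370, -5.2032, -3.5236)
step 5: θ'=-3.5236 (straight) → pose (4.2452, -4.6441, -3.5236)
step 6: θ'=-2.6486 (R=-0.4286) → pose (4.6078, -4.6239, -2.6486)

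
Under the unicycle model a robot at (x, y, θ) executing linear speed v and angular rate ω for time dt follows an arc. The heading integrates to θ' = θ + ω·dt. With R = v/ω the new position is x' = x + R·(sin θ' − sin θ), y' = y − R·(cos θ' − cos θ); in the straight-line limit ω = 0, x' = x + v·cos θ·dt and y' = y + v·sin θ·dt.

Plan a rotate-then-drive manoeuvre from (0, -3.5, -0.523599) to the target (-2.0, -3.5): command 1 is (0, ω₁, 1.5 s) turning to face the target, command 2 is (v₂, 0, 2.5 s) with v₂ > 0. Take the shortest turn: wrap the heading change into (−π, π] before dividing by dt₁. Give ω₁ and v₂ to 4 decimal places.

heading to target = atan2(-3.5−-3.5, -2−0) = 3.1416
Δθ = wrap(3.1416 − -0.5236) = -2.6180; ω₁ = Δθ/dt₁ = -1.7453
distance = √((-2−0)² + (-3.5−-3.5)²) = 2.0000; v₂ = distance/dt₂ = 0.8000

ω₁ = -1.7453, v₂ = 0.8000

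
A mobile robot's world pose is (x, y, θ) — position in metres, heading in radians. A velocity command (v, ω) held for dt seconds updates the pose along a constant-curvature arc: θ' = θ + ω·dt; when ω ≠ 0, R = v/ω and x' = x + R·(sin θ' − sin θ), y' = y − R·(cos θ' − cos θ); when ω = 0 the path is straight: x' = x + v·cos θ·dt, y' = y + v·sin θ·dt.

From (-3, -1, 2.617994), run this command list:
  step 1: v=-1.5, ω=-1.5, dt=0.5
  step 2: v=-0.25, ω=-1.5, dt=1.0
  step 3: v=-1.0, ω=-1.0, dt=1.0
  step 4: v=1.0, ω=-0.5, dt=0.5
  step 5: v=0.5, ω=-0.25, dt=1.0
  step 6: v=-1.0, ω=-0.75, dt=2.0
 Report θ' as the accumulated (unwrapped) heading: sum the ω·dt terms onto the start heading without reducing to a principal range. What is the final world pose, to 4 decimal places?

(-2.4081, -0.6849, -2.6320)

step 1: θ'=1.8680 (R=1.0000) → pose (-2.5438, -1.5732, 1.8680)
step 2: θ'=0.3680 (R=0.1667) → pose (-2.6432, -1.7775, 0.3680)
step 3: θ'=-0.6320 (R=1.0000) → pose (-3.5938, -1.6513, -0.6320)
step 4: θ'=-0.8820 (R=-2.0000) → pose (-3.2312, -1.9938, -0.8820)
step 5: θ'=-1.1320 (R=-2.0000) → pose (-2.9647, -2.4153, -1.1320)
step 6: θ'=-2.6320 (R=1.3333) → pose (-2.4081, -0.6849, -2.6320)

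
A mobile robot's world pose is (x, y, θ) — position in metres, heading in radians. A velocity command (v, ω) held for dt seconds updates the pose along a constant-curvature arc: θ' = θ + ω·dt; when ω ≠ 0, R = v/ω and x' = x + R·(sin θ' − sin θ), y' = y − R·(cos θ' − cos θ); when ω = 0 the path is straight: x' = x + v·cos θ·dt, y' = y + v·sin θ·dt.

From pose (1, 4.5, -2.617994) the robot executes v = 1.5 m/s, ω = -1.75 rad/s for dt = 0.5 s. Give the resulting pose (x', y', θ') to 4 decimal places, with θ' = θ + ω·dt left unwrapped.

θ' = -2.6180 + -1.75·0.5 = -3.4930
R = v/ω = 1.5/-1.75 = -0.8571
x' = 1 + -0.8571·(sin -3.4930 − sin -2.6180) = 0.2764
y' = 4.5 − -0.8571·(cos -3.4930 − cos -2.6180) = 4.4375

(0.2764, 4.4375, -3.4930)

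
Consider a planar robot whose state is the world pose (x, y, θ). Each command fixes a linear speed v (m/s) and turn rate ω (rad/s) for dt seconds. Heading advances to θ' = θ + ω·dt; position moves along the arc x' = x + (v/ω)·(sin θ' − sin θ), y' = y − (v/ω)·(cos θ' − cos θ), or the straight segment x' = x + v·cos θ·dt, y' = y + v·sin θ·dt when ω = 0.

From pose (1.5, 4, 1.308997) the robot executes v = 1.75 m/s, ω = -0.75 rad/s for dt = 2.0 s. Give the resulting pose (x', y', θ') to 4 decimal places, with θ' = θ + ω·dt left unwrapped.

θ' = 1.3090 + -0.75·2.0 = -0.1910
R = v/ω = 1.75/-0.75 = -2.3333
x' = 1.5 + -2.3333·(sin -0.1910 − sin 1.3090) = 4.1968
y' = 4 − -2.3333·(cos -0.1910 − cos 1.3090) = 5.6870

(4.1968, 5.6870, -0.1910)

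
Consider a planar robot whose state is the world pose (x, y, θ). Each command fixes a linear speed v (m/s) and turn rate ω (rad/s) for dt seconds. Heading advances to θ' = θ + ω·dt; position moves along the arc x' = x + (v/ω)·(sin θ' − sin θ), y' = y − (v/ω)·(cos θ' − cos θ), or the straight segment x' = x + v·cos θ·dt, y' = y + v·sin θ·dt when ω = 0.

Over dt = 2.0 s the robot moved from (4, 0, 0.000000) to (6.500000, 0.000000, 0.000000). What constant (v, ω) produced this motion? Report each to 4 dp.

v = 1.2500, ω = 0.0000

Δθ = 0.000000 − 0.000000 = 0.000000
ω = Δθ/dt = 0.000000/2.0 = 0.0000
ω = 0 → v = (Δx·cos θ + Δy·sin θ)/dt = 1.2500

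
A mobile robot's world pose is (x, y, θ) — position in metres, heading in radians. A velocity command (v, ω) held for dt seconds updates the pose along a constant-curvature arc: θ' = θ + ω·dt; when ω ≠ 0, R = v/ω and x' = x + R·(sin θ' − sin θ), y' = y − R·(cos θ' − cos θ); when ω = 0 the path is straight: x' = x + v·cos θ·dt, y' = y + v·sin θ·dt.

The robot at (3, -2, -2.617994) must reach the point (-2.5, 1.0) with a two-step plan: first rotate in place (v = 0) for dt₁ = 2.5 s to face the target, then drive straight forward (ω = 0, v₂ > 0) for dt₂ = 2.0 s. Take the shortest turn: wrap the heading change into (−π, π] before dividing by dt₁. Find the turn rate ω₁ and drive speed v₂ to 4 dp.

heading to target = atan2(1−-2, -2.5−3) = 2.6422
Δθ = wrap(2.6422 − -2.6180) = -1.0229; ω₁ = Δθ/dt₁ = -0.4092
distance = √((-2.5−3)² + (1−-2)²) = 6.2650; v₂ = distance/dt₂ = 3.1325

ω₁ = -0.4092, v₂ = 3.1325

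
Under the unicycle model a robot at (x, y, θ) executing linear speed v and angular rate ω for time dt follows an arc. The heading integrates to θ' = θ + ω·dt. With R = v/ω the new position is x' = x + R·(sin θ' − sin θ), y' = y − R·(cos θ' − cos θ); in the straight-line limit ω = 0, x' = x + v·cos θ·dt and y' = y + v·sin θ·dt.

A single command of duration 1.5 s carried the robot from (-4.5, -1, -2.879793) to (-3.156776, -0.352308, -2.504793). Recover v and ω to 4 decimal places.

v = -1.0000, ω = 0.2500

Δθ = -2.504793 − -2.879793 = 0.375000
ω = Δθ/dt = 0.375000/1.5 = 0.2500
R = Δx/(sin θ' − sin θ) = -4.0000
v = R·ω = -4.0000·0.2500 = -1.0000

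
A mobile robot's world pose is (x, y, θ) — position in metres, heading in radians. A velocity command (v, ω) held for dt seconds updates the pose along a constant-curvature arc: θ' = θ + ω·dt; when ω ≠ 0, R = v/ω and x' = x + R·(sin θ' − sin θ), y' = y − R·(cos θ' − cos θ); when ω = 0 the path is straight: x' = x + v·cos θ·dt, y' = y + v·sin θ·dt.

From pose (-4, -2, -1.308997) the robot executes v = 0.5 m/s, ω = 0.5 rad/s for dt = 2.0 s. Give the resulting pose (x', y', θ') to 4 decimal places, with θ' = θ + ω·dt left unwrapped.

(-3.3382, -2.6938, -0.3090)

θ' = -1.3090 + 0.5·2.0 = -0.3090
R = v/ω = 0.5/0.5 = 1.0000
x' = -4 + 1.0000·(sin -0.3090 − sin -1.3090) = -3.3382
y' = -2 − 1.0000·(cos -0.3090 − cos -1.3090) = -2.6938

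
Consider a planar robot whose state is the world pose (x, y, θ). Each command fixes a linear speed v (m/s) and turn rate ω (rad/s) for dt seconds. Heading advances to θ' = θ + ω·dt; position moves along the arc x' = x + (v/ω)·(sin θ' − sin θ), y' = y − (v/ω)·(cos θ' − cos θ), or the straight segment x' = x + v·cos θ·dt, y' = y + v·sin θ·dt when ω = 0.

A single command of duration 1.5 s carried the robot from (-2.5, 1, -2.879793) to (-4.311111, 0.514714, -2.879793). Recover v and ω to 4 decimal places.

Δθ = -2.879793 − -2.879793 = 0.000000
ω = Δθ/dt = 0.000000/1.5 = 0.0000
ω = 0 → v = (Δx·cos θ + Δy·sin θ)/dt = 1.2500

v = 1.2500, ω = 0.0000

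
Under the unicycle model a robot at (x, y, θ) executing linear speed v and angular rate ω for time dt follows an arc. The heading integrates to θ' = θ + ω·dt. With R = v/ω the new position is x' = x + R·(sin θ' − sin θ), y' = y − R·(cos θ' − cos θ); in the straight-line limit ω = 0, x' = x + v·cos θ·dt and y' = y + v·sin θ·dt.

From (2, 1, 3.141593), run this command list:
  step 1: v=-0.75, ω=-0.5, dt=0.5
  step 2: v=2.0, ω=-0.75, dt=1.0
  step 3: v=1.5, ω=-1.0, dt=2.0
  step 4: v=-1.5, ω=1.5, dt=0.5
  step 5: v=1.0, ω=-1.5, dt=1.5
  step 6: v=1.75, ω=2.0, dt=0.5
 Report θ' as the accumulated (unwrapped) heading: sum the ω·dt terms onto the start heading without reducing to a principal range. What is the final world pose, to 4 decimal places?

step 1: θ'=2.8916 (R=1.5000) → pose (2.3711, 0.9534, 2.8916)
step 2: θ'=2.1416 (R=-2.6667) → pose (0.7869, 2.0963, 2.1416)
step 3: θ'=0.1416 (R=-1.5000) → pose (1.8375, 4.3918, 0.1416)
step 4: θ'=0.8916 (R=-1.0000) → pose (1.2005, 4.0300, 0.8916)
step 5: θ'=-1.3584 (R=-0.6667) → pose (2.3709, 3.7517, -1.3584)
step 6: θ'=-0.3584 (R=0.8750) → pose (2.9193, 3.1167, -0.3584)

(2.9193, 3.1167, -0.3584)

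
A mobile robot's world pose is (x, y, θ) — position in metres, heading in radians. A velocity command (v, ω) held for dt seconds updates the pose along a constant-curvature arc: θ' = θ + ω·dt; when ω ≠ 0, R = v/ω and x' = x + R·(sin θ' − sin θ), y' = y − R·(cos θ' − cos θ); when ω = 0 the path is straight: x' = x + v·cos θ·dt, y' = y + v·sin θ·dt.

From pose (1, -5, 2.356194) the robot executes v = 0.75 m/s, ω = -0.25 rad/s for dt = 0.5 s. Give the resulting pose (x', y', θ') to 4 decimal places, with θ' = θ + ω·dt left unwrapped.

θ' = 2.3562 + -0.25·0.5 = 2.2312
R = v/ω = 0.75/-0.25 = -3.0000
x' = 1 + -3.0000·(sin 2.2312 − sin 2.3562) = 0.7521
y' = -5 − -3.0000·(cos 2.2312 − cos 2.3562) = -4.7190

(0.7521, -4.7190, 2.2312)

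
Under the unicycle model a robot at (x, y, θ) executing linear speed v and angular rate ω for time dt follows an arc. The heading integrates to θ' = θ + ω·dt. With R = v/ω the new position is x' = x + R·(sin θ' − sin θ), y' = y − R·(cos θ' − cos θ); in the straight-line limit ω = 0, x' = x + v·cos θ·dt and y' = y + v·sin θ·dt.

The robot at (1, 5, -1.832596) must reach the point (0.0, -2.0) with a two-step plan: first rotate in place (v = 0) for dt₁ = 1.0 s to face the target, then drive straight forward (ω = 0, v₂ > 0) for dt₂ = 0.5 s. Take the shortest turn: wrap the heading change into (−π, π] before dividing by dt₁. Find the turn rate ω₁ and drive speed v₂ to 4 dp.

ω₁ = 0.1199, v₂ = 14.1421

heading to target = atan2(-2−5, 0−1) = -1.7127
Δθ = wrap(-1.7127 − -1.8326) = 0.1199; ω₁ = Δθ/dt₁ = 0.1199
distance = √((0−1)² + (-2−5)²) = 7.0711; v₂ = distance/dt₂ = 14.1421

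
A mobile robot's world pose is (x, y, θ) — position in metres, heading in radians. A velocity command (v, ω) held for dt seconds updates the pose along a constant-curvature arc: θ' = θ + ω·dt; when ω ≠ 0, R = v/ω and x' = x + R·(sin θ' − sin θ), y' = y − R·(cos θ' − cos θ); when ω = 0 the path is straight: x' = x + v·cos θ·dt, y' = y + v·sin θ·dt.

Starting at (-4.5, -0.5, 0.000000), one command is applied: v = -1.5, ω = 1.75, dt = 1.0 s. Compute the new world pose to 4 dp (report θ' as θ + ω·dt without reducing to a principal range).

θ' = 0.0000 + 1.75·1.0 = 1.7500
R = v/ω = -1.5/1.75 = -0.8571
x' = -4.5 + -0.8571·(sin 1.7500 − sin 0.0000) = -5.3434
y' = -0.5 − -0.8571·(cos 1.7500 − cos 0.0000) = -1.5099

(-5.3434, -1.5099, 1.7500)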